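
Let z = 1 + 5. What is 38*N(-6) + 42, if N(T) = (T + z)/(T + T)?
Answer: 42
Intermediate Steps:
z = 6
N(T) = (6 + T)/(2*T) (N(T) = (T + 6)/(T + T) = (6 + T)/((2*T)) = (6 + T)*(1/(2*T)) = (6 + T)/(2*T))
38*N(-6) + 42 = 38*((½)*(6 - 6)/(-6)) + 42 = 38*((½)*(-⅙)*0) + 42 = 38*0 + 42 = 0 + 42 = 42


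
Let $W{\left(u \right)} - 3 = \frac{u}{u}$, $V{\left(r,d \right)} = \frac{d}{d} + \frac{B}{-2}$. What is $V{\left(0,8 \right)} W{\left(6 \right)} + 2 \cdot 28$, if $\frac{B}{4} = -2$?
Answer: $76$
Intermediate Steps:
$B = -8$ ($B = 4 \left(-2\right) = -8$)
$V{\left(r,d \right)} = 5$ ($V{\left(r,d \right)} = \frac{d}{d} - \frac{8}{-2} = 1 - -4 = 1 + 4 = 5$)
$W{\left(u \right)} = 4$ ($W{\left(u \right)} = 3 + \frac{u}{u} = 3 + 1 = 4$)
$V{\left(0,8 \right)} W{\left(6 \right)} + 2 \cdot 28 = 5 \cdot 4 + 2 \cdot 28 = 20 + 56 = 76$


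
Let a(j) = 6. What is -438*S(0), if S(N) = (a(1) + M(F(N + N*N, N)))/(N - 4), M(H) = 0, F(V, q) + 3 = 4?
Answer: 657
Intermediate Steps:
F(V, q) = 1 (F(V, q) = -3 + 4 = 1)
S(N) = 6/(-4 + N) (S(N) = (6 + 0)/(N - 4) = 6/(-4 + N))
-438*S(0) = -2628/(-4 + 0) = -2628/(-4) = -2628*(-1)/4 = -438*(-3/2) = 657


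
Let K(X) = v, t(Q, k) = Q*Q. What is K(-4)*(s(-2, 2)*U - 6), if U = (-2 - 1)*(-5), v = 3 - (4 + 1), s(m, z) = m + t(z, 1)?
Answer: -48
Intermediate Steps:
t(Q, k) = Q**2
s(m, z) = m + z**2
v = -2 (v = 3 - 1*5 = 3 - 5 = -2)
K(X) = -2
U = 15 (U = -3*(-5) = 15)
K(-4)*(s(-2, 2)*U - 6) = -2*((-2 + 2**2)*15 - 6) = -2*((-2 + 4)*15 - 6) = -2*(2*15 - 6) = -2*(30 - 6) = -2*24 = -48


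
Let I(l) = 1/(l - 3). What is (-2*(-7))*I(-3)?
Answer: -7/3 ≈ -2.3333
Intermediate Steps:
I(l) = 1/(-3 + l)
(-2*(-7))*I(-3) = (-2*(-7))/(-3 - 3) = 14/(-6) = 14*(-⅙) = -7/3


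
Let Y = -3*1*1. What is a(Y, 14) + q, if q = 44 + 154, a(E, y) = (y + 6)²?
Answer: 598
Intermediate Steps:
Y = -3 (Y = -3*1 = -3)
a(E, y) = (6 + y)²
q = 198
a(Y, 14) + q = (6 + 14)² + 198 = 20² + 198 = 400 + 198 = 598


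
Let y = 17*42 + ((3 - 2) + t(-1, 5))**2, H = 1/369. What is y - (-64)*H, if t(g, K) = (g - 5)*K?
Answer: 573859/369 ≈ 1555.2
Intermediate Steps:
t(g, K) = K*(-5 + g) (t(g, K) = (-5 + g)*K = K*(-5 + g))
H = 1/369 ≈ 0.0027100
y = 1555 (y = 17*42 + ((3 - 2) + 5*(-5 - 1))**2 = 714 + (1 + 5*(-6))**2 = 714 + (1 - 30)**2 = 714 + (-29)**2 = 714 + 841 = 1555)
y - (-64)*H = 1555 - (-64)/369 = 1555 - 1*(-64/369) = 1555 + 64/369 = 573859/369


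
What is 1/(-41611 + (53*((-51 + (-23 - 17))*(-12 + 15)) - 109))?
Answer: -1/56189 ≈ -1.7797e-5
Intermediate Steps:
1/(-41611 + (53*((-51 + (-23 - 17))*(-12 + 15)) - 109)) = 1/(-41611 + (53*((-51 - 40)*3) - 109)) = 1/(-41611 + (53*(-91*3) - 109)) = 1/(-41611 + (53*(-273) - 109)) = 1/(-41611 + (-14469 - 109)) = 1/(-41611 - 14578) = 1/(-56189) = -1/56189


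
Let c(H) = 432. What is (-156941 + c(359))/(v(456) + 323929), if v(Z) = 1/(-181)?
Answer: -28328129/58631148 ≈ -0.48316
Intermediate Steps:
v(Z) = -1/181
(-156941 + c(359))/(v(456) + 323929) = (-156941 + 432)/(-1/181 + 323929) = -156509/58631148/181 = -156509*181/58631148 = -28328129/58631148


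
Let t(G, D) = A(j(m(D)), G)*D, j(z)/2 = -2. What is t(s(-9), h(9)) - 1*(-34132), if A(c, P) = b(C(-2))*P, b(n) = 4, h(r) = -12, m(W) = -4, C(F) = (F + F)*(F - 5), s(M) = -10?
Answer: 34612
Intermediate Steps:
C(F) = 2*F*(-5 + F) (C(F) = (2*F)*(-5 + F) = 2*F*(-5 + F))
j(z) = -4 (j(z) = 2*(-2) = -4)
A(c, P) = 4*P
t(G, D) = 4*D*G (t(G, D) = (4*G)*D = 4*D*G)
t(s(-9), h(9)) - 1*(-34132) = 4*(-12)*(-10) - 1*(-34132) = 480 + 34132 = 34612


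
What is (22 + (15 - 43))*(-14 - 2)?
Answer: 96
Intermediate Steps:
(22 + (15 - 43))*(-14 - 2) = (22 - 28)*(-16) = -6*(-16) = 96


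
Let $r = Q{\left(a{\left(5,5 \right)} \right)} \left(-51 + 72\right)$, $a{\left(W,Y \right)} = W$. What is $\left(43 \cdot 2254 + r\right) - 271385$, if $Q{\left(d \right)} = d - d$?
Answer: $-174463$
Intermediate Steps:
$Q{\left(d \right)} = 0$
$r = 0$ ($r = 0 \left(-51 + 72\right) = 0 \cdot 21 = 0$)
$\left(43 \cdot 2254 + r\right) - 271385 = \left(43 \cdot 2254 + 0\right) - 271385 = \left(96922 + 0\right) - 271385 = 96922 - 271385 = -174463$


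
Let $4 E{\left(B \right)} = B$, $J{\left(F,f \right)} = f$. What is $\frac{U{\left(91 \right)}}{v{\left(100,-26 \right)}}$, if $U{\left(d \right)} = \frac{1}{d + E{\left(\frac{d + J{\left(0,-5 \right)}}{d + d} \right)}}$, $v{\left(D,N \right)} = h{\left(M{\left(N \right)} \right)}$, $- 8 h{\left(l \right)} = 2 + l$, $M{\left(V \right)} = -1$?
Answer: $- \frac{2912}{33167} \approx -0.087798$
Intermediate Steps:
$h{\left(l \right)} = - \frac{1}{4} - \frac{l}{8}$ ($h{\left(l \right)} = - \frac{2 + l}{8} = - \frac{1}{4} - \frac{l}{8}$)
$v{\left(D,N \right)} = - \frac{1}{8}$ ($v{\left(D,N \right)} = - \frac{1}{4} - - \frac{1}{8} = - \frac{1}{4} + \frac{1}{8} = - \frac{1}{8}$)
$E{\left(B \right)} = \frac{B}{4}$
$U{\left(d \right)} = \frac{1}{d + \frac{-5 + d}{8 d}}$ ($U{\left(d \right)} = \frac{1}{d + \frac{\left(d - 5\right) \frac{1}{d + d}}{4}} = \frac{1}{d + \frac{\left(-5 + d\right) \frac{1}{2 d}}{4}} = \frac{1}{d + \frac{\frac{1}{2} \frac{1}{d} \left(-5 + d\right)}{4}} = \frac{1}{d + \frac{-5 + d}{8 d}}$)
$\frac{U{\left(91 \right)}}{v{\left(100,-26 \right)}} = \frac{8 \cdot 91 \frac{1}{-5 + 91 + 8 \cdot 91^{2}}}{- \frac{1}{8}} = 8 \cdot 91 \frac{1}{-5 + 91 + 8 \cdot 8281} \left(-8\right) = 8 \cdot 91 \frac{1}{-5 + 91 + 66248} \left(-8\right) = 8 \cdot 91 \cdot \frac{1}{66334} \left(-8\right) = \frac{364}{33167} \left(-8\right) = - \frac{2912}{33167}$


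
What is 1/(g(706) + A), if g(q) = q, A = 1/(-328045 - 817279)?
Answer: 1145324/808598743 ≈ 0.0014164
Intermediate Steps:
A = -1/1145324 (A = 1/(-1145324) = -1/1145324 ≈ -8.7311e-7)
1/(g(706) + A) = 1/(706 - 1/1145324) = 1/(808598743/1145324) = 1145324/808598743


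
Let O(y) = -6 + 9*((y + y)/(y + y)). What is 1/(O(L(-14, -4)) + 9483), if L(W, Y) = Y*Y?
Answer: 1/9486 ≈ 0.00010542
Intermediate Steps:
L(W, Y) = Y²
O(y) = 3 (O(y) = -6 + 9*((2*y)/((2*y))) = -6 + 9*((2*y)*(1/(2*y))) = -6 + 9*1 = -6 + 9 = 3)
1/(O(L(-14, -4)) + 9483) = 1/(3 + 9483) = 1/9486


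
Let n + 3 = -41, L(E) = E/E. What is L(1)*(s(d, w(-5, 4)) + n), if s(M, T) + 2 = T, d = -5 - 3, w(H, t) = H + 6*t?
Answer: -27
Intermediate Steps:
d = -8
s(M, T) = -2 + T
L(E) = 1
n = -44 (n = -3 - 41 = -44)
L(1)*(s(d, w(-5, 4)) + n) = 1*((-2 + (-5 + 6*4)) - 44) = 1*((-2 + (-5 + 24)) - 44) = 1*((-2 + 19) - 44) = 1*(17 - 44) = 1*(-27) = -27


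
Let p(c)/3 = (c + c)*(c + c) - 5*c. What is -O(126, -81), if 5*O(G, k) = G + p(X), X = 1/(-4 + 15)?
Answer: -15093/605 ≈ -24.947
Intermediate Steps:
X = 1/11 ≈ 0.090909
p(c) = -15*c + 12*c² (p(c) = 3*((c + c)*(c + c) - 5*c) = 3*((2*c)*(2*c) - 5*c) = 3*(4*c² - 5*c) = 3*(-5*c + 4*c²) = -15*c + 12*c²)
O(G, k) = -153/605 + G/5 (O(G, k) = (G + 3*(1/11)*(-5 + 4*(1/11)))/5 = (G + 3*(1/11)*(-5 + 4/11))/5 = (G + 3*(1/11)*(-51/11))/5 = (G - 153/121)/5 = (-153/121 + G)/5 = -153/605 + G/5)
-O(126, -81) = -(-153/605 + (⅕)*126) = -(-153/605 + 126/5) = -1*15093/605 = -15093/605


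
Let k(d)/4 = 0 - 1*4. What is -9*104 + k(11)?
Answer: -952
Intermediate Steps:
k(d) = -16 (k(d) = 4*(0 - 1*4) = 4*(0 - 4) = 4*(-4) = -16)
-9*104 + k(11) = -9*104 - 16 = -936 - 16 = -952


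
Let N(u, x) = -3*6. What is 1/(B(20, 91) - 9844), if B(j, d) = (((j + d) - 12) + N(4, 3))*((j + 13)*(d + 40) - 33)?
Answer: 1/337646 ≈ 2.9617e-6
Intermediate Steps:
N(u, x) = -18
B(j, d) = (-33 + (13 + j)*(40 + d))*(-30 + d + j) (B(j, d) = (((j + d) - 12) - 18)*((j + 13)*(d + 40) - 33) = (((d + j) - 12) - 18)*((13 + j)*(40 + d) - 33) = ((-12 + d + j) - 18)*(-33 + (13 + j)*(40 + d)) = (-30 + d + j)*(-33 + (13 + j)*(40 + d)) = (-33 + (13 + j)*(40 + d))*(-30 + d + j))
1/(B(20, 91) - 9844) = 1/((-14610 - 713*20 + 13*91**2 + 40*20**2 + 97*91 + 91*20**2 + 20*91**2 + 23*91*20) - 9844) = 1/((-14610 - 14260 + 13*8281 + 40*400 + 8827 + 91*400 + 20*8281 + 41860) - 9844) = 1/((-14610 - 14260 + 107653 + 16000 + 8827 + 36400 + 165620 + 41860) - 9844) = 1/(347490 - 9844) = 1/337646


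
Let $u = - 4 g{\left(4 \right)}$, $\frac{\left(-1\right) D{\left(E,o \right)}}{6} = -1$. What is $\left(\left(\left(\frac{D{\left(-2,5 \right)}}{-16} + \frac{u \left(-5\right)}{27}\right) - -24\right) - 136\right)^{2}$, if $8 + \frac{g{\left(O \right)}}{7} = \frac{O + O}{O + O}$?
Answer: $\frac{1031244769}{46656} \approx 22103.0$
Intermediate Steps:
$D{\left(E,o \right)} = 6$ ($D{\left(E,o \right)} = \left(-6\right) \left(-1\right) = 6$)
$g{\left(O \right)} = -49$ ($g{\left(O \right)} = -56 + 7 \frac{O + O}{O + O} = -56 + 7 \frac{2 O}{2 O} = -56 + 7 \cdot 2 O \frac{1}{2 O} = -56 + 7 \cdot 1 = -56 + 7 = -49$)
$u = 196$ ($u = \left(-4\right) \left(-49\right) = 196$)
$\left(\left(\left(\frac{D{\left(-2,5 \right)}}{-16} + \frac{u \left(-5\right)}{27}\right) - -24\right) - 136\right)^{2} = \left(\left(\left(\frac{6}{-16} + \frac{196 \left(-5\right)}{27}\right) - -24\right) - 136\right)^{2} = \left(\left(\left(6 \left(- \frac{1}{16}\right) - \frac{980}{27}\right) + 24\right) - 136\right)^{2} = \left(\left(\left(- \frac{3}{8} - \frac{980}{27}\right) + 24\right) - 136\right)^{2} = \left(\left(- \frac{7921}{216} + 24\right) - 136\right)^{2} = \left(- \frac{2737}{216} - 136\right)^{2} = \left(- \frac{32113}{216}\right)^{2} = \frac{1031244769}{46656}$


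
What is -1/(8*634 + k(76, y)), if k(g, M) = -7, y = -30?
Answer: -1/5065 ≈ -0.00019743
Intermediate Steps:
-1/(8*634 + k(76, y)) = -1/(8*634 - 7) = -1/(5072 - 7) = -1/5065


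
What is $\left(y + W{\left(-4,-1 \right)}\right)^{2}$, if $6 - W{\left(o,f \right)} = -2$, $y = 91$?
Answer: $9801$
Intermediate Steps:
$W{\left(o,f \right)} = 8$ ($W{\left(o,f \right)} = 6 - -2 = 6 + 2 = 8$)
$\left(y + W{\left(-4,-1 \right)}\right)^{2} = \left(91 + 8\right)^{2} = 99^{2} = 9801$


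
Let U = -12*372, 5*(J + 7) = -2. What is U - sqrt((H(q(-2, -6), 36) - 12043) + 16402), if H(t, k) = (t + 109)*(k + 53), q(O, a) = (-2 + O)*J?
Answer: -4464 - 4*sqrt(26085)/5 ≈ -4593.2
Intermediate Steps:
J = -37/5 (J = -7 + (1/5)*(-2) = -7 - 2/5 = -37/5 ≈ -7.4000)
q(O, a) = 74/5 - 37*O/5 (q(O, a) = (-2 + O)*(-37/5) = 74/5 - 37*O/5)
H(t, k) = (53 + k)*(109 + t) (H(t, k) = (109 + t)*(53 + k) = (53 + k)*(109 + t))
U = -4464
U - sqrt((H(q(-2, -6), 36) - 12043) + 16402) = -4464 - sqrt(((5777 + 53*(74/5 - 37/5*(-2)) + 109*36 + 36*(74/5 - 37/5*(-2))) - 12043) + 16402) = -4464 - sqrt(((5777 + 53*(74/5 + 74/5) + 3924 + 36*(74/5 + 74/5)) - 12043) + 16402) = -4464 - sqrt(((5777 + 53*(148/5) + 3924 + 36*(148/5)) - 12043) + 16402) = -4464 - sqrt(((5777 + 7844/5 + 3924 + 5328/5) - 12043) + 16402) = -4464 - sqrt((61677/5 - 12043) + 16402) = -4464 - sqrt(1462/5 + 16402) = -4464 - sqrt(83472/5) = -4464 - 4*sqrt(26085)/5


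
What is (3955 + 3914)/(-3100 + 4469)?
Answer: 7869/1369 ≈ 5.7480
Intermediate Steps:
(3955 + 3914)/(-3100 + 4469) = 7869/1369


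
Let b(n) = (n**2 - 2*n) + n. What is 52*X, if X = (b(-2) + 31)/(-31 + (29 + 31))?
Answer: 1924/29 ≈ 66.345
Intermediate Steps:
b(n) = n**2 - n
X = 37/29 (X = (-2*(-1 - 2) + 31)/(-31 + (29 + 31)) = (-2*(-3) + 31)/(-31 + 60) = (6 + 31)/29 = 37*(1/29) = 37/29 ≈ 1.2759)
52*X = 52*(37/29) = 1924/29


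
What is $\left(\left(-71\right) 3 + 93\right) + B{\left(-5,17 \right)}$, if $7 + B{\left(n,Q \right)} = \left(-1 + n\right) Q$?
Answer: $-229$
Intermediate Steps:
$B{\left(n,Q \right)} = -7 + Q \left(-1 + n\right)$ ($B{\left(n,Q \right)} = -7 + \left(-1 + n\right) Q = -7 + Q \left(-1 + n\right)$)
$\left(\left(-71\right) 3 + 93\right) + B{\left(-5,17 \right)} = \left(\left(-71\right) 3 + 93\right) - 109 = \left(-213 + 93\right) - 109 = -120 - 109 = -229$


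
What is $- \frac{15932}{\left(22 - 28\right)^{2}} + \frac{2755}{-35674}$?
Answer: $- \frac{142114337}{321066} \approx -442.63$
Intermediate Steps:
$- \frac{15932}{\left(22 - 28\right)^{2}} + \frac{2755}{-35674} = - \frac{15932}{\left(-6\right)^{2}} + 2755 \left(- \frac{1}{35674}\right) = - \frac{15932}{36} - \frac{2755}{35674} = \left(-15932\right) \frac{1}{36} - \frac{2755}{35674} = - \frac{3983}{9} - \frac{2755}{35674} = - \frac{142114337}{321066}$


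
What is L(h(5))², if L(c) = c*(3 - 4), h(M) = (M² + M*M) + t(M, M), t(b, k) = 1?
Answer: 2601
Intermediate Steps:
h(M) = 1 + 2*M² (h(M) = (M² + M*M) + 1 = (M² + M²) + 1 = 2*M² + 1 = 1 + 2*M²)
L(c) = -c (L(c) = c*(-1) = -c)
L(h(5))² = (-(1 + 2*5²))² = (-(1 + 2*25))² = (-(1 + 50))² = (-1*51)² = (-51)² = 2601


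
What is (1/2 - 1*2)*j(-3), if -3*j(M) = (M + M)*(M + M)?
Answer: 18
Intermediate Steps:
j(M) = -4*M²/3 (j(M) = -(M + M)*(M + M)/3 = -2*M*2*M/3 = -4*M²/3)
(1/2 - 1*2)*j(-3) = (1/2 - 1*2)*(-4/3*(-3)²) = (½ - 2)*(-4/3*9) = -3/2*(-12) = 18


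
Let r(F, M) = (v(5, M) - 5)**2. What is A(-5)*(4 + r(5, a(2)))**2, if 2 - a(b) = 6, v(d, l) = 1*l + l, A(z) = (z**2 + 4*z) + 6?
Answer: 329219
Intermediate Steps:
A(z) = 6 + z**2 + 4*z
v(d, l) = 2*l (v(d, l) = l + l = 2*l)
a(b) = -4 (a(b) = 2 - 1*6 = 2 - 6 = -4)
r(F, M) = (-5 + 2*M)**2 (r(F, M) = (2*M - 5)**2 = (-5 + 2*M)**2)
A(-5)*(4 + r(5, a(2)))**2 = (6 + (-5)**2 + 4*(-5))*(4 + (-5 + 2*(-4))**2)**2 = (6 + 25 - 20)*(4 + (-5 - 8)**2)**2 = 11*(4 + (-13)**2)**2 = 11*(4 + 169)**2 = 11*173**2 = 11*29929 = 329219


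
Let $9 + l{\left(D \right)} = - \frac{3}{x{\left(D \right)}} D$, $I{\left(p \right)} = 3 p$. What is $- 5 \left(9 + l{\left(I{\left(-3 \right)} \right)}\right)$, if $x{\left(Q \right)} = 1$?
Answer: $-135$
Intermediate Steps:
$l{\left(D \right)} = -9 - 3 D$ ($l{\left(D \right)} = -9 + - \frac{3}{1} D = -9 + \left(-3\right) 1 D = -9 - 3 D$)
$- 5 \left(9 + l{\left(I{\left(-3 \right)} \right)}\right) = - 5 \left(9 - \left(9 + 3 \cdot 3 \left(-3\right)\right)\right) = - 5 \left(9 - -18\right) = - 5 \left(9 + \left(-9 + 27\right)\right) = - 5 \left(9 + 18\right) = \left(-5\right) 27 = -135$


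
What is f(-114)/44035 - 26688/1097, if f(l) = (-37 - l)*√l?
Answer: -26688/1097 + 77*I*√114/44035 ≈ -24.328 + 0.01867*I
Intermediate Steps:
f(l) = √l*(-37 - l)
f(-114)/44035 - 26688/1097 = (√(-114)*(-37 - 1*(-114)))/44035 - 26688/1097 = ((I*√114)*(-37 + 114))*(1/44035) - 26688*1/1097 = ((I*√114)*77)*(1/44035) - 26688/1097 = (77*I*√114)*(1/44035) - 26688/1097 = 77*I*√114/44035 - 26688/1097 = -26688/1097 + 77*I*√114/44035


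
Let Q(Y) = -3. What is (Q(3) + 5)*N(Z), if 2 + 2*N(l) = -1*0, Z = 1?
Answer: -2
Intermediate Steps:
N(l) = -1 (N(l) = -1 + (-1*0)/2 = -1 + (½)*0 = -1 + 0 = -1)
(Q(3) + 5)*N(Z) = (-3 + 5)*(-1) = 2*(-1) = -2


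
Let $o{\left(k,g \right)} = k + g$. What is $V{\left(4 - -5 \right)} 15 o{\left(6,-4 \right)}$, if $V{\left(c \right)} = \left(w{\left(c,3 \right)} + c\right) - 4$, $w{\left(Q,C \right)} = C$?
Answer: $240$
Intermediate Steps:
$o{\left(k,g \right)} = g + k$
$V{\left(c \right)} = -1 + c$ ($V{\left(c \right)} = \left(3 + c\right) - 4 = -1 + c$)
$V{\left(4 - -5 \right)} 15 o{\left(6,-4 \right)} = \left(-1 + \left(4 - -5\right)\right) 15 \left(-4 + 6\right) = \left(-1 + \left(4 + 5\right)\right) 15 \cdot 2 = \left(-1 + 9\right) 15 \cdot 2 = 8 \cdot 15 \cdot 2 = 120 \cdot 2 = 240$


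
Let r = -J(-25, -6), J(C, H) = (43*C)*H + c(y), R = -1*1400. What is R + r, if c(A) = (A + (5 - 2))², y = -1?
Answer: -7854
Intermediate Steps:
c(A) = (3 + A)² (c(A) = (A + 3)² = (3 + A)²)
R = -1400
J(C, H) = 4 + 43*C*H (J(C, H) = (43*C)*H + (3 - 1)² = 43*C*H + 2² = 43*C*H + 4 = 4 + 43*C*H)
r = -6454 (r = -(4 + 43*(-25)*(-6)) = -(4 + 6450) = -1*6454 = -6454)
R + r = -1400 - 6454 = -7854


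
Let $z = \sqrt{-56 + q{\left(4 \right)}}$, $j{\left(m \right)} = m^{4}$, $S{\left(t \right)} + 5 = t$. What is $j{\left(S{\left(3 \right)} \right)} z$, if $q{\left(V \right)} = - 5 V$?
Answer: $32 i \sqrt{19} \approx 139.48 i$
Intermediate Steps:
$S{\left(t \right)} = -5 + t$
$z = 2 i \sqrt{19}$ ($z = \sqrt{-56 - 20} = \sqrt{-76} = 2 i \sqrt{19} \approx 8.7178 i$)
$j{\left(S{\left(3 \right)} \right)} z = \left(-5 + 3\right)^{4} \cdot 2 i \sqrt{19} = \left(-2\right)^{4} \cdot 2 i \sqrt{19} = 16 \cdot 2 i \sqrt{19} = 32 i \sqrt{19}$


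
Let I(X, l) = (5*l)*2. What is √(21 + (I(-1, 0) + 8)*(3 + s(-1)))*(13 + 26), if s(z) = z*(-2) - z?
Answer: 39*√69 ≈ 323.96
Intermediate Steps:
I(X, l) = 10*l
s(z) = -3*z (s(z) = -2*z - z = -3*z)
√(21 + (I(-1, 0) + 8)*(3 + s(-1)))*(13 + 26) = √(21 + (10*0 + 8)*(3 - 3*(-1)))*(13 + 26) = √(21 + (0 + 8)*(3 + 3))*39 = √(21 + 8*6)*39 = √(21 + 48)*39 = √69*39 = 39*√69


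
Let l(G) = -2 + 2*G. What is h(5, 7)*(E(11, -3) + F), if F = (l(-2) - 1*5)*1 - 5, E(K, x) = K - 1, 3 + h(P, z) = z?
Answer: -24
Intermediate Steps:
h(P, z) = -3 + z
E(K, x) = -1 + K
F = -16 (F = ((-2 + 2*(-2)) - 1*5)*1 - 5 = ((-2 - 4) - 5)*1 - 5 = (-6 - 5)*1 - 5 = -11*1 - 5 = -11 - 5 = -16)
h(5, 7)*(E(11, -3) + F) = (-3 + 7)*((-1 + 11) - 16) = 4*(10 - 16) = 4*(-6) = -24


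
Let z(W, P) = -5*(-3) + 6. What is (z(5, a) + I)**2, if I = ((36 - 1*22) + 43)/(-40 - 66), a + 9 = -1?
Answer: 4704561/11236 ≈ 418.70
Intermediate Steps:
a = -10 (a = -9 - 1 = -10)
z(W, P) = 21 (z(W, P) = 15 + 6 = 21)
I = -57/106 (I = ((36 - 22) + 43)/(-106) = (14 + 43)*(-1/106) = 57*(-1/106) = -57/106 ≈ -0.53774)
(z(5, a) + I)**2 = (21 - 57/106)**2 = (2169/106)**2 = 4704561/11236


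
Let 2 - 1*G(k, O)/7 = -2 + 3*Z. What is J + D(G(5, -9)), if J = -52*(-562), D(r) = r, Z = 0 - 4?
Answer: 29336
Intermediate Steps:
Z = -4
G(k, O) = 112 (G(k, O) = 14 - 7*(-2 + 3*(-4)) = 14 - 7*(-2 - 12) = 14 - 7*(-14) = 14 + 98 = 112)
J = 29224
J + D(G(5, -9)) = 29224 + 112 = 29336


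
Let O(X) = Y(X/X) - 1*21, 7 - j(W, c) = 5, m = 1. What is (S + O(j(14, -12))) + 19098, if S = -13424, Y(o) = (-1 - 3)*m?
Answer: 5649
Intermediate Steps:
j(W, c) = 2 (j(W, c) = 7 - 1*5 = 7 - 5 = 2)
Y(o) = -4 (Y(o) = (-1 - 3)*1 = -4*1 = -4)
O(X) = -25 (O(X) = -4 - 1*21 = -4 - 21 = -25)
(S + O(j(14, -12))) + 19098 = (-13424 - 25) + 19098 = -13449 + 19098 = 5649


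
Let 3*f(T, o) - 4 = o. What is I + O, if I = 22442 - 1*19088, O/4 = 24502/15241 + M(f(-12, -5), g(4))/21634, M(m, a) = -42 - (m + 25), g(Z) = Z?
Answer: 1662014768822/494585691 ≈ 3360.4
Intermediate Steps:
f(T, o) = 4/3 + o/3
M(m, a) = -67 - m (M(m, a) = -42 - (25 + m) = -42 + (-25 - m) = -67 - m)
O = 3174361208/494585691 (O = 4*(24502/15241 + (-67 - (4/3 + (⅓)*(-5)))/21634) = 4*(24502*(1/15241) + (-67 - (4/3 - 5/3))*(1/21634)) = 4*(24502/15241 + (-67 - 1*(-⅓))*(1/21634)) = 4*(24502/15241 + (-67 + ⅓)*(1/21634)) = 4*(24502/15241 - 200/3*1/21634) = 4*(24502/15241 - 100/32451) = 4*(793590302/494585691) = 3174361208/494585691 ≈ 6.4182)
I = 3354 (I = 22442 - 19088 = 3354)
I + O = 3354 + 3174361208/494585691 = 1662014768822/494585691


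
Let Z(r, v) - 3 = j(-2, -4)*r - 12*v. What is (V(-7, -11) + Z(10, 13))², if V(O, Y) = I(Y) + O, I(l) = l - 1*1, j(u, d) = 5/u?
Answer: 38809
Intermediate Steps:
I(l) = -1 + l (I(l) = l - 1 = -1 + l)
V(O, Y) = -1 + O + Y (V(O, Y) = (-1 + Y) + O = -1 + O + Y)
Z(r, v) = 3 - 12*v - 5*r/2 (Z(r, v) = 3 + ((5/(-2))*r - 12*v) = 3 + ((5*(-½))*r - 12*v) = 3 + (-5*r/2 - 12*v) = 3 + (-12*v - 5*r/2) = 3 - 12*v - 5*r/2)
(V(-7, -11) + Z(10, 13))² = ((-1 - 7 - 11) + (3 - 12*13 - 5/2*10))² = (-19 + (3 - 156 - 25))² = (-19 - 178)² = (-197)² = 38809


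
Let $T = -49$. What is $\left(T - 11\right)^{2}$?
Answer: $3600$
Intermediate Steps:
$\left(T - 11\right)^{2} = \left(-49 - 11\right)^{2} = \left(-60\right)^{2} = 3600$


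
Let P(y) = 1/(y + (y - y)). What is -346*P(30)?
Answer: -173/15 ≈ -11.533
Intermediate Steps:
P(y) = 1/y (P(y) = 1/(y + 0) = 1/y)
-346*P(30) = -346/30 = -346*1/30 = -173/15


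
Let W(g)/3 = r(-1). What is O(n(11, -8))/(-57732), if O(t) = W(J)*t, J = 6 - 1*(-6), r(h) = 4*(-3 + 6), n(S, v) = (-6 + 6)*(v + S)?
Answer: 0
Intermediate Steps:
n(S, v) = 0 (n(S, v) = 0*(S + v) = 0)
r(h) = 12 (r(h) = 4*3 = 12)
J = 12 (J = 6 + 6 = 12)
W(g) = 36 (W(g) = 3*12 = 36)
O(t) = 36*t
O(n(11, -8))/(-57732) = (36*0)/(-57732) = 0*(-1/57732) = 0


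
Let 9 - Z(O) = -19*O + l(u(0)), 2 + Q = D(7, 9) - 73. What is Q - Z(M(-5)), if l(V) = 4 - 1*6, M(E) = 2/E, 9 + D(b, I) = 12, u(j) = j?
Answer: -377/5 ≈ -75.400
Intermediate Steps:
D(b, I) = 3 (D(b, I) = -9 + 12 = 3)
Q = -72 (Q = -2 + (3 - 73) = -2 - 70 = -72)
l(V) = -2 (l(V) = 4 - 6 = -2)
Z(O) = 11 + 19*O (Z(O) = 9 - (-19*O - 2) = 9 - (-2 - 19*O) = 9 + (2 + 19*O) = 11 + 19*O)
Q - Z(M(-5)) = -72 - (11 + 19*(2/(-5))) = -72 - (11 + 19*(2*(-⅕))) = -72 - (11 + 19*(-⅖)) = -72 - (11 - 38/5) = -72 - 1*17/5 = -72 - 17/5 = -377/5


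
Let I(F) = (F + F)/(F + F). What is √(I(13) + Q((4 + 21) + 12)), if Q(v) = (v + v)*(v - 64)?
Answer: I*√1997 ≈ 44.688*I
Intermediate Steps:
I(F) = 1 (I(F) = (2*F)/((2*F)) = (2*F)*(1/(2*F)) = 1)
Q(v) = 2*v*(-64 + v) (Q(v) = (2*v)*(-64 + v) = 2*v*(-64 + v))
√(I(13) + Q((4 + 21) + 12)) = √(1 + 2*((4 + 21) + 12)*(-64 + ((4 + 21) + 12))) = √(1 + 2*(25 + 12)*(-64 + (25 + 12))) = √(1 + 2*37*(-64 + 37)) = √(1 + 2*37*(-27)) = √(1 - 1998) = √(-1997) = I*√1997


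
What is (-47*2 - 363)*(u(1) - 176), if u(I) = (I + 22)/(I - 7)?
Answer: 493103/6 ≈ 82184.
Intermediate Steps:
u(I) = (22 + I)/(-7 + I)
(-47*2 - 363)*(u(1) - 176) = (-47*2 - 363)*((22 + 1)/(-7 + 1) - 176) = (-94 - 363)*(23/(-6) - 176) = -457*(-⅙*23 - 176) = -457*(-23/6 - 176) = -457*(-1079/6) = 493103/6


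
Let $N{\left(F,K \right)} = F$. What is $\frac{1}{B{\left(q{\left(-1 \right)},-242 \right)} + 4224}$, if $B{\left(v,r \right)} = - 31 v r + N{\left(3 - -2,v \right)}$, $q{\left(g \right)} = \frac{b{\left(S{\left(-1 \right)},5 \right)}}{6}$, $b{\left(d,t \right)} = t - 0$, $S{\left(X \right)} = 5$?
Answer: $\frac{3}{31442} \approx 9.5414 \cdot 10^{-5}$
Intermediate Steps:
$b{\left(d,t \right)} = t$ ($b{\left(d,t \right)} = t + 0 = t$)
$q{\left(g \right)} = \frac{5}{6}$
$B{\left(v,r \right)} = 5 - 31 r v$ ($B{\left(v,r \right)} = - 31 v r + \left(3 - -2\right) = - 31 r v + \left(3 + 2\right) = - 31 r v + 5 = 5 - 31 r v$)
$\frac{1}{B{\left(q{\left(-1 \right)},-242 \right)} + 4224} = \frac{1}{\left(5 - \left(-7502\right) \frac{5}{6}\right) + 4224} = \frac{1}{\left(5 + \frac{18755}{3}\right) + 4224} = \frac{1}{\frac{18770}{3} + 4224} = \frac{1}{\frac{31442}{3}} = \frac{3}{31442}$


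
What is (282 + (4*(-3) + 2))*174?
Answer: 47328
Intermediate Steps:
(282 + (4*(-3) + 2))*174 = (282 + (-12 + 2))*174 = (282 - 10)*174 = 272*174 = 47328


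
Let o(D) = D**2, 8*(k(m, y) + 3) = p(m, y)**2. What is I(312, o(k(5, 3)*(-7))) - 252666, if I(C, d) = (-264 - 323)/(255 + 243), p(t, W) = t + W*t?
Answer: -125828255/498 ≈ -2.5267e+5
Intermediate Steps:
k(m, y) = -3 + m**2*(1 + y)**2/8 (k(m, y) = -3 + (m*(1 + y))**2/8 = -3 + (m**2*(1 + y)**2)/8 = -3 + m**2*(1 + y)**2/8)
I(C, d) = -587/498
I(312, o(k(5, 3)*(-7))) - 252666 = -587/498 - 252666 = -125828255/498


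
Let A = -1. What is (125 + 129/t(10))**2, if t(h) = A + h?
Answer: 174724/9 ≈ 19414.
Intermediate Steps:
t(h) = -1 + h
(125 + 129/t(10))**2 = (125 + 129/(-1 + 10))**2 = (125 + 129/9)**2 = (125 + 129*(1/9))**2 = (125 + 43/3)**2 = (418/3)**2 = 174724/9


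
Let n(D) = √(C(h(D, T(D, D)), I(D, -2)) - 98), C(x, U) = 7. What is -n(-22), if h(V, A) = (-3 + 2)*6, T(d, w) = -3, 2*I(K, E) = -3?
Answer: -I*√91 ≈ -9.5394*I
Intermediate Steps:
I(K, E) = -3/2 (I(K, E) = (½)*(-3) = -3/2)
h(V, A) = -6 (h(V, A) = -1*6 = -6)
n(D) = I*√91 (n(D) = √(7 - 98) = √(-91) = I*√91)
-n(-22) = -I*√91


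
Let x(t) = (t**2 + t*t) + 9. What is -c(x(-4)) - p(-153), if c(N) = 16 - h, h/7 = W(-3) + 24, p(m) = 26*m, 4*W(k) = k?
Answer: 16499/4 ≈ 4124.8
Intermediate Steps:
W(k) = k/4
x(t) = 9 + 2*t**2 (x(t) = (t**2 + t**2) + 9 = 2*t**2 + 9 = 9 + 2*t**2)
h = 651/4 (h = 7*((1/4)*(-3) + 24) = 7*(-3/4 + 24) = 7*(93/4) = 651/4 ≈ 162.75)
c(N) = -587/4 (c(N) = 16 - 1*651/4 = 16 - 651/4 = -587/4)
-c(x(-4)) - p(-153) = -1*(-587/4) - 26*(-153) = 587/4 - 1*(-3978) = 587/4 + 3978 = 16499/4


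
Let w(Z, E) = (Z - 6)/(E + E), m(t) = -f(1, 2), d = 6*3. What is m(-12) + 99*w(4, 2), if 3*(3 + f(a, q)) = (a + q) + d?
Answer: -107/2 ≈ -53.500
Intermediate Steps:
d = 18
f(a, q) = 3 + a/3 + q/3 (f(a, q) = -3 + ((a + q) + 18)/3 = -3 + (18 + a + q)/3 = -3 + (6 + a/3 + q/3) = 3 + a/3 + q/3)
m(t) = -4 (m(t) = -(3 + (⅓)*1 + (⅓)*2) = -(3 + ⅓ + ⅔) = -1*4 = -4)
w(Z, E) = (-6 + Z)/(2*E) (w(Z, E) = (-6 + Z)/((2*E)) = (-6 + Z)*(1/(2*E)) = (-6 + Z)/(2*E))
m(-12) + 99*w(4, 2) = -4 + 99*((½)*(-6 + 4)/2) = -4 + 99*((½)*(½)*(-2)) = -4 + 99*(-½) = -4 - 99/2 = -107/2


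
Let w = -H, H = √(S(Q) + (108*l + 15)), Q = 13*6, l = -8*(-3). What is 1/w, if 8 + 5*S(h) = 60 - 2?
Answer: -√2617/2617 ≈ -0.019548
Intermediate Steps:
l = 24
Q = 78
S(h) = 10 (S(h) = -8/5 + (60 - 2)/5 = -8/5 + (⅕)*58 = -8/5 + 58/5 = 10)
H = √2617 (H = √(10 + (108*24 + 15)) = √(10 + (2592 + 15)) = √(10 + 2607) = √2617 ≈ 51.157)
w = -√2617 ≈ -51.157
1/w = 1/(-√2617) = -√2617/2617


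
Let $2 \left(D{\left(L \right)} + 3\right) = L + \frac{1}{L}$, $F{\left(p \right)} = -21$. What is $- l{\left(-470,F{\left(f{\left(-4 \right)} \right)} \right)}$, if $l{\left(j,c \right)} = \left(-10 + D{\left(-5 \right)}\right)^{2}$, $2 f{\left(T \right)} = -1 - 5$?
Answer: $- \frac{6084}{25} \approx -243.36$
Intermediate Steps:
$f{\left(T \right)} = -3$ ($f{\left(T \right)} = \frac{-1 - 5}{2} = \frac{1}{2} \left(-6\right) = -3$)
$D{\left(L \right)} = -3 + \frac{L}{2} + \frac{1}{2 L}$ ($D{\left(L \right)} = -3 + \frac{L + \frac{1}{L}}{2} = -3 + \left(\frac{L}{2} + \frac{1}{2 L}\right) = -3 + \frac{L}{2} + \frac{1}{2 L}$)
$l{\left(j,c \right)} = \frac{6084}{25}$ ($l{\left(j,c \right)} = \left(-10 + \frac{1 - 5 \left(-6 - 5\right)}{2 \left(-5\right)}\right)^{2} = \left(-10 + \frac{1}{2} \left(- \frac{1}{5}\right) \left(1 - -55\right)\right)^{2} = \left(-10 + \frac{1}{2} \left(- \frac{1}{5}\right) \left(1 + 55\right)\right)^{2} = \left(-10 + \frac{1}{2} \left(- \frac{1}{5}\right) 56\right)^{2} = \left(-10 - \frac{28}{5}\right)^{2} = \left(- \frac{78}{5}\right)^{2} = \frac{6084}{25}$)
$- l{\left(-470,F{\left(f{\left(-4 \right)} \right)} \right)} = \left(-1\right) \frac{6084}{25} = - \frac{6084}{25}$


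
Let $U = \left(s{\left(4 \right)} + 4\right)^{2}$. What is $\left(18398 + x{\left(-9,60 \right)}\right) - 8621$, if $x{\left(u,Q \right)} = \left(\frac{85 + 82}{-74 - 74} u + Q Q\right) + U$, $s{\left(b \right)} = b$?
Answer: $\frac{1990771}{148} \approx 13451.0$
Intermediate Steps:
$U = 64$ ($U = \left(4 + 4\right)^{2} = 8^{2} = 64$)
$x{\left(u,Q \right)} = 64 + Q^{2} - \frac{167 u}{148}$ ($x{\left(u,Q \right)} = \left(\frac{85 + 82}{-74 - 74} u + Q Q\right) + 64 = \left(\frac{167}{-148} u + Q^{2}\right) + 64 = \left(167 \left(- \frac{1}{148}\right) u + Q^{2}\right) + 64 = \left(- \frac{167 u}{148} + Q^{2}\right) + 64 = \left(Q^{2} - \frac{167 u}{148}\right) + 64 = 64 + Q^{2} - \frac{167 u}{148}$)
$\left(18398 + x{\left(-9,60 \right)}\right) - 8621 = \left(18398 + \left(64 + 60^{2} - - \frac{1503}{148}\right)\right) - 8621 = \left(18398 + \left(64 + 3600 + \frac{1503}{148}\right)\right) - 8621 = \left(18398 + \frac{543775}{148}\right) - 8621 = \frac{3266679}{148} - 8621 = \frac{1990771}{148}$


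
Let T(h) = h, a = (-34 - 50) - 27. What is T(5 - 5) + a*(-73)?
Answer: 8103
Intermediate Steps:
a = -111 (a = -84 - 27 = -111)
T(5 - 5) + a*(-73) = (5 - 5) - 111*(-73) = 0 + 8103 = 8103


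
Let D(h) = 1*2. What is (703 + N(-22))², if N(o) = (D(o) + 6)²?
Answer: 588289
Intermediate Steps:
D(h) = 2
N(o) = 64 (N(o) = (2 + 6)² = 8² = 64)
(703 + N(-22))² = (703 + 64)² = 767² = 588289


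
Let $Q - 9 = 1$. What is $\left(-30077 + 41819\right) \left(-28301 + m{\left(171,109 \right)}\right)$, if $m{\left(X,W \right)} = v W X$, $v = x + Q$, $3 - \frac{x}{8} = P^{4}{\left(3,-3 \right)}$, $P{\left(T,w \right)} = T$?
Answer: $-134711821074$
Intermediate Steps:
$Q = 10$ ($Q = 9 + 1 = 10$)
$x = -624$ ($x = 24 - 8 \cdot 3^{4} = 24 - 648 = -624$)
$v = -614$ ($v = -624 + 10 = -614$)
$m{\left(X,W \right)} = - 614 W X$
$\left(-30077 + 41819\right) \left(-28301 + m{\left(171,109 \right)}\right) = \left(-30077 + 41819\right) \left(-28301 - 66926 \cdot 171\right) = 11742 \left(-28301 - 11444346\right) = 11742 \left(-11472647\right) = -134711821074$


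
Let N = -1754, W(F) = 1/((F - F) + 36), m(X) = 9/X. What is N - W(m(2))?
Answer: -63145/36 ≈ -1754.0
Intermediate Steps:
W(F) = 1/36 (W(F) = 1/(0 + 36) = 1/36)
N - W(m(2)) = -1754 - 1*1/36 = -1754 - 1/36 = -63145/36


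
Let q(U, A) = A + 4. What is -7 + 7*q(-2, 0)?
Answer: 21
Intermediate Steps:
q(U, A) = 4 + A
-7 + 7*q(-2, 0) = -7 + 7*(4 + 0) = -7 + 7*4 = -7 + 28 = 21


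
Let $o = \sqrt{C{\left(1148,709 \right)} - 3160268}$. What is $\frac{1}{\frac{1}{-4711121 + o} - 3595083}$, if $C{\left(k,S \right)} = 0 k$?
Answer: $- \frac{19947915022206057392}{71714410181781853644758047} + \frac{i \sqrt{790067}}{143428820363563707289516094} \approx -2.7816 \cdot 10^{-7} + 6.1972 \cdot 10^{-24} i$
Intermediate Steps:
$C{\left(k,S \right)} = 0$
$o = 2 i \sqrt{790067}$ ($o = \sqrt{0 - 3160268} = \sqrt{-3160268} = 2 i \sqrt{790067} \approx 1777.7 i$)
$\frac{1}{\frac{1}{-4711121 + o} - 3595083} = \frac{1}{\frac{1}{-4711121 + 2 i \sqrt{790067}} - 3595083} = \frac{1}{-3595083 + \frac{1}{-4711121 + 2 i \sqrt{790067}}}$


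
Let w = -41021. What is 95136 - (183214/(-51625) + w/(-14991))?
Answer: 3875124541471/40732125 ≈ 95137.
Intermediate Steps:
95136 - (183214/(-51625) + w/(-14991)) = 95136 - (183214/(-51625) - 41021/(-14991)) = 95136 - (183214*(-1/51625) - 41021*(-1/14991)) = 95136 - (-183214/51625 + 2159/789) = 95136 - 1*(-33097471/40732125) = 95136 + 33097471/40732125 = 3875124541471/40732125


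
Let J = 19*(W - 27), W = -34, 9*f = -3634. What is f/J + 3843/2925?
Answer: 5635087/3390075 ≈ 1.6622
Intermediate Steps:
f = -3634/9 (f = (⅑)*(-3634) = -3634/9 ≈ -403.78)
J = -1159 (J = 19*(-34 - 27) = 19*(-61) = -1159)
f/J + 3843/2925 = -3634/9/(-1159) + 3843/2925 = -3634/9*(-1/1159) + 3843*(1/2925) = 3634/10431 + 427/325 = 5635087/3390075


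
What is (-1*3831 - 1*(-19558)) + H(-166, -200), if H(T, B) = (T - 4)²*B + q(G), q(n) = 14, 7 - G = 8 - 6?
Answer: -5764259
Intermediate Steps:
G = 5 (G = 7 - (8 - 6) = 7 - 1*2 = 7 - 2 = 5)
H(T, B) = 14 + B*(-4 + T)² (H(T, B) = (T - 4)²*B + 14 = (-4 + T)²*B + 14 = B*(-4 + T)² + 14 = 14 + B*(-4 + T)²)
(-1*3831 - 1*(-19558)) + H(-166, -200) = (-1*3831 - 1*(-19558)) + (14 - 200*(-4 - 166)²) = (-3831 + 19558) + (14 - 200*(-170)²) = 15727 + (14 - 200*28900) = 15727 + (14 - 5780000) = 15727 - 5779986 = -5764259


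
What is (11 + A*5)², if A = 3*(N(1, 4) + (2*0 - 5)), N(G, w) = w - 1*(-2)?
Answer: 676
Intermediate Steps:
N(G, w) = 2 + w (N(G, w) = w + 2 = 2 + w)
A = 3 (A = 3*((2 + 4) + (2*0 - 5)) = 3*(6 + (0 - 5)) = 3*(6 - 5) = 3*1 = 3)
(11 + A*5)² = (11 + 3*5)² = (11 + 15)² = 26² = 676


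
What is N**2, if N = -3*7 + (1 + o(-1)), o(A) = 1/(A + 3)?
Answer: 1521/4 ≈ 380.25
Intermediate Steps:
o(A) = 1/(3 + A)
N = -39/2 (N = -3*7 + (1 + 1/(3 - 1)) = -21 + (1 + 1/2) = -21 + 3/2 = -39/2 ≈ -19.500)
N**2 = (-39/2)**2 = 1521/4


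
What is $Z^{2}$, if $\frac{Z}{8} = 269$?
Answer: $4631104$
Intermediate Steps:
$Z = 2152$ ($Z = 8 \cdot 269 = 2152$)
$Z^{2} = 2152^{2} = 4631104$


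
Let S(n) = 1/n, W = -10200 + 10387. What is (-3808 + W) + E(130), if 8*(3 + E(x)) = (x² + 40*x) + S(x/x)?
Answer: -6891/8 ≈ -861.38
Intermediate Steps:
W = 187
E(x) = -23/8 + 5*x + x²/8 (E(x) = -3 + ((x² + 40*x) + 1/(x/x))/8 = -3 + ((x² + 40*x) + 1/1)/8 = -3 + ((x² + 40*x) + 1)/8 = -3 + (1 + x² + 40*x)/8 = -3 + (⅛ + 5*x + x²/8) = -23/8 + 5*x + x²/8)
(-3808 + W) + E(130) = (-3808 + 187) + (-23/8 + 5*130 + (⅛)*130²) = -3621 + (-23/8 + 650 + (⅛)*16900) = -3621 + (-23/8 + 650 + 4225/2) = -3621 + 22077/8 = -6891/8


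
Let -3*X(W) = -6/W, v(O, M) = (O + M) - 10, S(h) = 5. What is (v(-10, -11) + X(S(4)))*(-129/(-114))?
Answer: -6579/190 ≈ -34.626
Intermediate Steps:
v(O, M) = -10 + M + O (v(O, M) = (M + O) - 10 = -10 + M + O)
X(W) = 2/W (X(W) = -(-2)/W = 2/W)
(v(-10, -11) + X(S(4)))*(-129/(-114)) = ((-10 - 11 - 10) + 2/5)*(-129/(-114)) = (-31 + 2*(1/5))*(-129*(-1/114)) = (-31 + 2/5)*(43/38) = -153/5*43/38 = -6579/190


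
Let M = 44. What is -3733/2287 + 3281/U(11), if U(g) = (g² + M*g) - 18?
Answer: 5312376/1342469 ≈ 3.9572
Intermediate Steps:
U(g) = -18 + g² + 44*g (U(g) = (g² + 44*g) - 18 = -18 + g² + 44*g)
-3733/2287 + 3281/U(11) = -3733/2287 + 3281/(-18 + 11² + 44*11) = -3733*1/2287 + 3281/(-18 + 121 + 484) = -3733/2287 + 3281/587 = 5312376/1342469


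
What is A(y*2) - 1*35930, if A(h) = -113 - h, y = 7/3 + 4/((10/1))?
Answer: -540727/15 ≈ -36048.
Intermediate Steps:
y = 41/15 (y = 7*(⅓) + 4/((10*1)) = 7/3 + 4/10 = 7/3 + 4*(⅒) = 7/3 + ⅖ = 41/15 ≈ 2.7333)
A(y*2) - 1*35930 = (-113 - 41*2/15) - 1*35930 = (-113 - 1*82/15) - 35930 = (-113 - 82/15) - 35930 = -1777/15 - 35930 = -540727/15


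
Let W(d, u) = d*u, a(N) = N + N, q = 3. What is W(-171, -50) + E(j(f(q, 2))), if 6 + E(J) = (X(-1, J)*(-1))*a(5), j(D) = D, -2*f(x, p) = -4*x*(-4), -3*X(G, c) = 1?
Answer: 25642/3 ≈ 8547.3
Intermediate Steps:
X(G, c) = -1/3 (X(G, c) = -1/3*1 = -1/3)
f(x, p) = -8*x (f(x, p) = -(-4*x)*(-4)/2 = -8*x)
a(N) = 2*N
E(J) = -8/3 (E(J) = -6 + (-1/3*(-1))*(2*5) = -6 + (1/3)*10 = -6 + 10/3 = -8/3)
W(-171, -50) + E(j(f(q, 2))) = -171*(-50) - 8/3 = 8550 - 8/3 = 25642/3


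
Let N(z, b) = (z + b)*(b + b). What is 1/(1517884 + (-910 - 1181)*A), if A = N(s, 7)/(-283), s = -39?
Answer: 283/428624404 ≈ 6.6025e-7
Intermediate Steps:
N(z, b) = 2*b*(b + z) (N(z, b) = (b + z)*(2*b) = 2*b*(b + z))
A = 448/283 (A = (2*7*(7 - 39))/(-283) = (2*7*(-32))*(-1/283) = -448*(-1/283) = 448/283 ≈ 1.5830)
1/(1517884 + (-910 - 1181)*A) = 1/(1517884 + (-910 - 1181)*(448/283)) = 1/(1517884 - 2091*448/283) = 1/(1517884 - 936768/283) = 1/(428624404/283) = 283/428624404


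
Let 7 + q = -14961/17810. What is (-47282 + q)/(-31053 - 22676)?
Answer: 842232051/956913490 ≈ 0.88015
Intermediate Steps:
q = -139631/17810 (q = -7 - 14961/17810 = -139631/17810 ≈ -7.8400)
(-47282 + q)/(-31053 - 22676) = (-47282 - 139631/17810)/(-31053 - 22676) = -842232051/17810/(-53729) = -842232051/17810*(-1/53729) = 842232051/956913490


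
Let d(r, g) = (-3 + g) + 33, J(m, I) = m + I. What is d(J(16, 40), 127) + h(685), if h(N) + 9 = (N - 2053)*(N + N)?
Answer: -1874012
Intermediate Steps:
h(N) = -9 + 2*N*(-2053 + N) (h(N) = -9 + (N - 2053)*(N + N) = -9 + (-2053 + N)*(2*N) = -9 + 2*N*(-2053 + N))
J(m, I) = I + m
d(r, g) = 30 + g
d(J(16, 40), 127) + h(685) = (30 + 127) + (-9 - 4106*685 + 2*685²) = 157 + (-9 - 2812610 + 2*469225) = 157 + (-9 - 2812610 + 938450) = 157 - 1874169 = -1874012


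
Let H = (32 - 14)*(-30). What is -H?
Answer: 540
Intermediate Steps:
H = -540 (H = 18*(-30) = -540)
-H = -1*(-540) = 540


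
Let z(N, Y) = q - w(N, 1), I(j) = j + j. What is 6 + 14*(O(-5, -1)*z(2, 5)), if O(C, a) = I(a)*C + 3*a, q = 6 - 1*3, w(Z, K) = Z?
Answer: 104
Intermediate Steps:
I(j) = 2*j
q = 3 (q = 6 - 3 = 3)
O(C, a) = 3*a + 2*C*a (O(C, a) = (2*a)*C + 3*a = 2*C*a + 3*a = 3*a + 2*C*a)
z(N, Y) = 3 - N
6 + 14*(O(-5, -1)*z(2, 5)) = 6 + 14*((-(3 + 2*(-5)))*(3 - 1*2)) = 6 + 14*((-(3 - 10))*(3 - 2)) = 6 + 14*(-1*(-7)*1) = 6 + 14*(7*1) = 6 + 14*7 = 6 + 98 = 104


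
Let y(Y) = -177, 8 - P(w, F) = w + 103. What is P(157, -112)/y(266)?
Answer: 84/59 ≈ 1.4237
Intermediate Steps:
P(w, F) = -95 - w (P(w, F) = 8 - (w + 103) = 8 - (103 + w) = 8 + (-103 - w) = -95 - w)
P(157, -112)/y(266) = (-95 - 1*157)/(-177) = (-95 - 157)*(-1/177) = -252*(-1/177) = 84/59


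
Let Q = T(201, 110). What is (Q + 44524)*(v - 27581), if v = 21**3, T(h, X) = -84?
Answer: -814140800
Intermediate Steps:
Q = -84
v = 9261
(Q + 44524)*(v - 27581) = (-84 + 44524)*(9261 - 27581) = 44440*(-18320) = -814140800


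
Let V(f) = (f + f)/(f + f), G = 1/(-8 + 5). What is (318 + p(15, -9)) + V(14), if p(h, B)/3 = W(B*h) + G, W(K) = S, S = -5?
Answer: 303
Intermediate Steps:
W(K) = -5
G = -⅓ (G = 1/(-3) = -⅓ ≈ -0.33333)
p(h, B) = -16 (p(h, B) = 3*(-5 - ⅓) = 3*(-16/3) = -16)
V(f) = 1 (V(f) = (2*f)/((2*f)) = (2*f)*(1/(2*f)) = 1)
(318 + p(15, -9)) + V(14) = (318 - 16) + 1 = 302 + 1 = 303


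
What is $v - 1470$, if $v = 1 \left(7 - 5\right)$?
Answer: $-1468$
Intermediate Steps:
$v = 2$ ($v = 1 \cdot 2 = 2$)
$v - 1470 = 2 - 1470 = -1468$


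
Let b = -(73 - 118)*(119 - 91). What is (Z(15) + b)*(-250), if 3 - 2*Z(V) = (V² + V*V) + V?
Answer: -257250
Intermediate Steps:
Z(V) = 3/2 - V² - V/2 (Z(V) = 3/2 - ((V² + V*V) + V)/2 = 3/2 - ((V² + V²) + V)/2 = 3/2 - (2*V² + V)/2 = 3/2 - (V + 2*V²)/2 = 3/2 + (-V² - V/2) = 3/2 - V² - V/2)
b = 1260 (b = -(-45)*28 = -1*(-1260) = 1260)
(Z(15) + b)*(-250) = ((3/2 - 1*15² - ½*15) + 1260)*(-250) = ((3/2 - 1*225 - 15/2) + 1260)*(-250) = ((3/2 - 225 - 15/2) + 1260)*(-250) = (-231 + 1260)*(-250) = 1029*(-250) = -257250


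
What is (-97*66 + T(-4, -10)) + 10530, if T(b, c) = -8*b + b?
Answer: 4156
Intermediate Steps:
T(b, c) = -7*b
(-97*66 + T(-4, -10)) + 10530 = (-97*66 - 7*(-4)) + 10530 = (-6402 + 28) + 10530 = -6374 + 10530 = 4156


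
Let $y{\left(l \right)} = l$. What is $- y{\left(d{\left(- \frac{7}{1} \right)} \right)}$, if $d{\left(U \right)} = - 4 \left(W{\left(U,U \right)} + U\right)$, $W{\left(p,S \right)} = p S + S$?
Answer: $140$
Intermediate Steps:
$W{\left(p,S \right)} = S + S p$ ($W{\left(p,S \right)} = S p + S = S + S p$)
$d{\left(U \right)} = - 4 U - 4 U \left(1 + U\right)$ ($d{\left(U \right)} = - 4 \left(U \left(1 + U\right) + U\right) = - 4 \left(U + U \left(1 + U\right)\right) = - 4 U - 4 U \left(1 + U\right)$)
$- y{\left(d{\left(- \frac{7}{1} \right)} \right)} = - 4 \left(- \frac{7}{1}\right) \left(-2 - - \frac{7}{1}\right) = - 4 \left(\left(-7\right) 1\right) \left(-2 - \left(-7\right) 1\right) = - 4 \left(-7\right) \left(-2 - -7\right) = - 4 \left(-7\right) \left(-2 + 7\right) = - 4 \left(-7\right) 5 = \left(-1\right) \left(-140\right) = 140$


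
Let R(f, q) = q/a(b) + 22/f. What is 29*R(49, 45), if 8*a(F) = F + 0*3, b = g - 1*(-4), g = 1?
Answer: 102950/49 ≈ 2101.0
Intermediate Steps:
b = 5 (b = 1 - 1*(-4) = 1 + 4 = 5)
a(F) = F/8 (a(F) = (F + 0*3)/8 = (F + 0)/8 = F/8)
R(f, q) = 22/f + 8*q/5 (R(f, q) = q/(((⅛)*5)) + 22/f = q/(5/8) + 22/f = q*(8/5) + 22/f = 8*q/5 + 22/f = 22/f + 8*q/5)
29*R(49, 45) = 29*(22/49 + (8/5)*45) = 29*(22*(1/49) + 72) = 29*(22/49 + 72) = 29*(3550/49) = 102950/49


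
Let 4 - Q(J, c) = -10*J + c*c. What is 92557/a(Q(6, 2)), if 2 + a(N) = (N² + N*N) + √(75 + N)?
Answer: 666225286/51811069 - 277671*√15/51811069 ≈ 12.838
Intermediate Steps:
Q(J, c) = 4 - c² + 10*J (Q(J, c) = 4 - (-10*J + c*c) = 4 - (-10*J + c²) = 4 - (c² - 10*J) = 4 + (-c² + 10*J) = 4 - c² + 10*J)
a(N) = -2 + √(75 + N) + 2*N² (a(N) = -2 + ((N² + N*N) + √(75 + N)) = -2 + ((N² + N²) + √(75 + N)) = -2 + (2*N² + √(75 + N)) = -2 + (√(75 + N) + 2*N²) = -2 + √(75 + N) + 2*N²)
92557/a(Q(6, 2)) = 92557/(-2 + √(75 + (4 - 1*2² + 10*6)) + 2*(4 - 1*2² + 10*6)²) = 92557/(-2 + √(75 + (4 - 1*4 + 60)) + 2*(4 - 1*4 + 60)²) = 92557/(-2 + √(75 + (4 - 4 + 60)) + 2*(4 - 4 + 60)²) = 92557/(-2 + √(75 + 60) + 2*60²) = 92557/(-2 + √135 + 2*3600) = 92557/(-2 + 3*√15 + 7200) = 92557/(7198 + 3*√15)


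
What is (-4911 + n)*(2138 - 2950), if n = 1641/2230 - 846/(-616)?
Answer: 48888526569/12265 ≈ 3.9860e+6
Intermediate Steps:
n = 724359/343420 (n = 1641*(1/2230) - 846*(-1/616) = 1641/2230 + 423/308 = 724359/343420 ≈ 2.1093)
(-4911 + n)*(2138 - 2950) = (-4911 + 724359/343420)*(2138 - 2950) = -1685811261/343420*(-812) = 48888526569/12265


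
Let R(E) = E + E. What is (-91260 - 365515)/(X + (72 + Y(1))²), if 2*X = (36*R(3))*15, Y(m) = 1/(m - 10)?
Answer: -36998775/549829 ≈ -67.291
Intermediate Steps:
R(E) = 2*E
Y(m) = 1/(-10 + m)
X = 1620 (X = ((36*(2*3))*15)/2 = ((36*6)*15)/2 = (216*15)/2 = (½)*3240 = 1620)
(-91260 - 365515)/(X + (72 + Y(1))²) = (-91260 - 365515)/(1620 + (72 + 1/(-10 + 1))²) = -456775/(1620 + (72 + 1/(-9))²) = -456775/(1620 + (72 - ⅑)²) = -456775/(1620 + (647/9)²) = -456775/(1620 + 418609/81) = -456775/549829/81 = -456775*81/549829 = -36998775/549829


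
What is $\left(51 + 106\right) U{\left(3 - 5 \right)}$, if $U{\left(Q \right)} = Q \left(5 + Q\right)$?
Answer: $-942$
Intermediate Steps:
$\left(51 + 106\right) U{\left(3 - 5 \right)} = \left(51 + 106\right) \left(3 - 5\right) \left(5 + \left(3 - 5\right)\right) = 157 \left(- 2 \left(5 - 2\right)\right) = 157 \left(\left(-2\right) 3\right) = 157 \left(-6\right) = -942$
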